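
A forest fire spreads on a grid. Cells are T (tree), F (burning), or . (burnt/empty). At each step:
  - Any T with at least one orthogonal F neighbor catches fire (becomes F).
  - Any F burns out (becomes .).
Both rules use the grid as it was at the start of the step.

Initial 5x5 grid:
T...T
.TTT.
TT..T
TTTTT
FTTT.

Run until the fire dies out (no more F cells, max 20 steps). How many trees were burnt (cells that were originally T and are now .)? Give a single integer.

Step 1: +2 fires, +1 burnt (F count now 2)
Step 2: +3 fires, +2 burnt (F count now 3)
Step 3: +3 fires, +3 burnt (F count now 3)
Step 4: +2 fires, +3 burnt (F count now 2)
Step 5: +2 fires, +2 burnt (F count now 2)
Step 6: +2 fires, +2 burnt (F count now 2)
Step 7: +0 fires, +2 burnt (F count now 0)
Fire out after step 7
Initially T: 16, now '.': 23
Total burnt (originally-T cells now '.'): 14

Answer: 14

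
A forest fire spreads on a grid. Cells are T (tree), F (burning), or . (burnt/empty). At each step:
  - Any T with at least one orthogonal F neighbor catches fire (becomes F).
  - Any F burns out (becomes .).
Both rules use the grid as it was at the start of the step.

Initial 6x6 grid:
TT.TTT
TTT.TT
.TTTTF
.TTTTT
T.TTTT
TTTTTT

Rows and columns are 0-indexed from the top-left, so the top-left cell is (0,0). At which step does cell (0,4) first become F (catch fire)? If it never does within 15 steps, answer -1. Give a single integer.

Step 1: cell (0,4)='T' (+3 fires, +1 burnt)
Step 2: cell (0,4)='T' (+5 fires, +3 burnt)
Step 3: cell (0,4)='F' (+5 fires, +5 burnt)
  -> target ignites at step 3
Step 4: cell (0,4)='.' (+6 fires, +5 burnt)
Step 5: cell (0,4)='.' (+4 fires, +6 burnt)
Step 6: cell (0,4)='.' (+3 fires, +4 burnt)
Step 7: cell (0,4)='.' (+2 fires, +3 burnt)
Step 8: cell (0,4)='.' (+1 fires, +2 burnt)
Step 9: cell (0,4)='.' (+1 fires, +1 burnt)
Step 10: cell (0,4)='.' (+0 fires, +1 burnt)
  fire out at step 10

3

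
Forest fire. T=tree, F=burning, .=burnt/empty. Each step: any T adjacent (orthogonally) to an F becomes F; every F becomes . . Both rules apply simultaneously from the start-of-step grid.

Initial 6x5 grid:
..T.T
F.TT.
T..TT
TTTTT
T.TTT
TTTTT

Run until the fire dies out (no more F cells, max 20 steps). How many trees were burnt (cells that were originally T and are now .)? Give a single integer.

Step 1: +1 fires, +1 burnt (F count now 1)
Step 2: +1 fires, +1 burnt (F count now 1)
Step 3: +2 fires, +1 burnt (F count now 2)
Step 4: +2 fires, +2 burnt (F count now 2)
Step 5: +3 fires, +2 burnt (F count now 3)
Step 6: +4 fires, +3 burnt (F count now 4)
Step 7: +4 fires, +4 burnt (F count now 4)
Step 8: +2 fires, +4 burnt (F count now 2)
Step 9: +1 fires, +2 burnt (F count now 1)
Step 10: +0 fires, +1 burnt (F count now 0)
Fire out after step 10
Initially T: 21, now '.': 29
Total burnt (originally-T cells now '.'): 20

Answer: 20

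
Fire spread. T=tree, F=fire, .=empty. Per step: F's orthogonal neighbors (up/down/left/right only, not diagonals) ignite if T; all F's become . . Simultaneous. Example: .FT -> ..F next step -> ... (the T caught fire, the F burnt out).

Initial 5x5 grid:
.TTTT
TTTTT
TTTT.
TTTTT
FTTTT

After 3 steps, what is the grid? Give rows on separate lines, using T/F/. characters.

Step 1: 2 trees catch fire, 1 burn out
  .TTTT
  TTTTT
  TTTT.
  FTTTT
  .FTTT
Step 2: 3 trees catch fire, 2 burn out
  .TTTT
  TTTTT
  FTTT.
  .FTTT
  ..FTT
Step 3: 4 trees catch fire, 3 burn out
  .TTTT
  FTTTT
  .FTT.
  ..FTT
  ...FT

.TTTT
FTTTT
.FTT.
..FTT
...FT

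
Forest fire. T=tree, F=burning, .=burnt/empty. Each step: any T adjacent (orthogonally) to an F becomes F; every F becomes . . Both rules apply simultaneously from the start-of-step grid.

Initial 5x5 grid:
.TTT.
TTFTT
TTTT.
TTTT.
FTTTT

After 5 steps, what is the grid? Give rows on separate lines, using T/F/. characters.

Step 1: 6 trees catch fire, 2 burn out
  .TFT.
  TF.FT
  TTFT.
  FTTT.
  .FTTT
Step 2: 10 trees catch fire, 6 burn out
  .F.F.
  F...F
  FF.F.
  .FFT.
  ..FTT
Step 3: 2 trees catch fire, 10 burn out
  .....
  .....
  .....
  ...F.
  ...FT
Step 4: 1 trees catch fire, 2 burn out
  .....
  .....
  .....
  .....
  ....F
Step 5: 0 trees catch fire, 1 burn out
  .....
  .....
  .....
  .....
  .....

.....
.....
.....
.....
.....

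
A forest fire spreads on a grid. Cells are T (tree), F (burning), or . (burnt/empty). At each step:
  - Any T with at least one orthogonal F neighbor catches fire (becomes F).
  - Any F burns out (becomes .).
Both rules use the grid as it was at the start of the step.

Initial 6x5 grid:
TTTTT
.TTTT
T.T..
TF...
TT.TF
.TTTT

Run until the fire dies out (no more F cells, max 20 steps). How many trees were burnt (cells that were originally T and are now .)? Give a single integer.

Step 1: +4 fires, +2 burnt (F count now 4)
Step 2: +4 fires, +4 burnt (F count now 4)
Step 3: +1 fires, +4 burnt (F count now 1)
Step 4: +0 fires, +1 burnt (F count now 0)
Fire out after step 4
Initially T: 19, now '.': 20
Total burnt (originally-T cells now '.'): 9

Answer: 9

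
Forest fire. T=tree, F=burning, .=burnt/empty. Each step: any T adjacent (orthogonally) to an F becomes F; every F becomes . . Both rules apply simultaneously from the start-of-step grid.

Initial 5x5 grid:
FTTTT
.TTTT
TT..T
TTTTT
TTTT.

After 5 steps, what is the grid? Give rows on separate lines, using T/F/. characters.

Step 1: 1 trees catch fire, 1 burn out
  .FTTT
  .TTTT
  TT..T
  TTTTT
  TTTT.
Step 2: 2 trees catch fire, 1 burn out
  ..FTT
  .FTTT
  TT..T
  TTTTT
  TTTT.
Step 3: 3 trees catch fire, 2 burn out
  ...FT
  ..FTT
  TF..T
  TTTTT
  TTTT.
Step 4: 4 trees catch fire, 3 burn out
  ....F
  ...FT
  F...T
  TFTTT
  TTTT.
Step 5: 4 trees catch fire, 4 burn out
  .....
  ....F
  ....T
  F.FTT
  TFTT.

.....
....F
....T
F.FTT
TFTT.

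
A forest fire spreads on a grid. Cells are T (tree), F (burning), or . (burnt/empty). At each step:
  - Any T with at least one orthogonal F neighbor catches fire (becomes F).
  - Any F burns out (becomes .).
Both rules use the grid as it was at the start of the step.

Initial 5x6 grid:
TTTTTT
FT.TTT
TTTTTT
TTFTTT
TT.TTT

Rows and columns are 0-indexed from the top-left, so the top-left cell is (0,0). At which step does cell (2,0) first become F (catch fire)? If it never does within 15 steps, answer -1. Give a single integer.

Step 1: cell (2,0)='F' (+6 fires, +2 burnt)
  -> target ignites at step 1
Step 2: cell (2,0)='.' (+7 fires, +6 burnt)
Step 3: cell (2,0)='.' (+6 fires, +7 burnt)
Step 4: cell (2,0)='.' (+4 fires, +6 burnt)
Step 5: cell (2,0)='.' (+2 fires, +4 burnt)
Step 6: cell (2,0)='.' (+1 fires, +2 burnt)
Step 7: cell (2,0)='.' (+0 fires, +1 burnt)
  fire out at step 7

1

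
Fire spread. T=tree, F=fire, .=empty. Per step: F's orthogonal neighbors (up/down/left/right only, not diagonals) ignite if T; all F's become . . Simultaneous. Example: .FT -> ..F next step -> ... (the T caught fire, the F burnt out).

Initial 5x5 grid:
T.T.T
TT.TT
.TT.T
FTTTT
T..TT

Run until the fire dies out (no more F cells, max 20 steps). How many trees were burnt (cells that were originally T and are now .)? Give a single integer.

Step 1: +2 fires, +1 burnt (F count now 2)
Step 2: +2 fires, +2 burnt (F count now 2)
Step 3: +3 fires, +2 burnt (F count now 3)
Step 4: +3 fires, +3 burnt (F count now 3)
Step 5: +3 fires, +3 burnt (F count now 3)
Step 6: +1 fires, +3 burnt (F count now 1)
Step 7: +2 fires, +1 burnt (F count now 2)
Step 8: +0 fires, +2 burnt (F count now 0)
Fire out after step 8
Initially T: 17, now '.': 24
Total burnt (originally-T cells now '.'): 16

Answer: 16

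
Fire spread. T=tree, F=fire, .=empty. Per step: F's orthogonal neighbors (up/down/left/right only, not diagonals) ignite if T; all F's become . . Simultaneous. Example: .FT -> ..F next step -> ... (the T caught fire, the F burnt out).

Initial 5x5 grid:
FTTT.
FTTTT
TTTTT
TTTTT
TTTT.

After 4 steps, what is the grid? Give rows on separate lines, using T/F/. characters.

Step 1: 3 trees catch fire, 2 burn out
  .FTT.
  .FTTT
  FTTTT
  TTTTT
  TTTT.
Step 2: 4 trees catch fire, 3 burn out
  ..FT.
  ..FTT
  .FTTT
  FTTTT
  TTTT.
Step 3: 5 trees catch fire, 4 burn out
  ...F.
  ...FT
  ..FTT
  .FTTT
  FTTT.
Step 4: 4 trees catch fire, 5 burn out
  .....
  ....F
  ...FT
  ..FTT
  .FTT.

.....
....F
...FT
..FTT
.FTT.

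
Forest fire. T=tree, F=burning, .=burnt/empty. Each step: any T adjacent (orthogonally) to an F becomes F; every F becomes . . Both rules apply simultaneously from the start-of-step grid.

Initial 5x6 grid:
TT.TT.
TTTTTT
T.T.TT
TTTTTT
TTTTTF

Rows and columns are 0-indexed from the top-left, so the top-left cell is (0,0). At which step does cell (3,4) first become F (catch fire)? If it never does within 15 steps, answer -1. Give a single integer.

Step 1: cell (3,4)='T' (+2 fires, +1 burnt)
Step 2: cell (3,4)='F' (+3 fires, +2 burnt)
  -> target ignites at step 2
Step 3: cell (3,4)='.' (+4 fires, +3 burnt)
Step 4: cell (3,4)='.' (+3 fires, +4 burnt)
Step 5: cell (3,4)='.' (+5 fires, +3 burnt)
Step 6: cell (3,4)='.' (+3 fires, +5 burnt)
Step 7: cell (3,4)='.' (+2 fires, +3 burnt)
Step 8: cell (3,4)='.' (+2 fires, +2 burnt)
Step 9: cell (3,4)='.' (+1 fires, +2 burnt)
Step 10: cell (3,4)='.' (+0 fires, +1 burnt)
  fire out at step 10

2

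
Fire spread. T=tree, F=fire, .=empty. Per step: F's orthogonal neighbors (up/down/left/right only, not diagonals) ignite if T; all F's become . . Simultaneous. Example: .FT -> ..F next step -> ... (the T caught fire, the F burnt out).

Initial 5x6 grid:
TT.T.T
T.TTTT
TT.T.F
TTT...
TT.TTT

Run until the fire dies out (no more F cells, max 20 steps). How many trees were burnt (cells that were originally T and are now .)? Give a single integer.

Answer: 7

Derivation:
Step 1: +1 fires, +1 burnt (F count now 1)
Step 2: +2 fires, +1 burnt (F count now 2)
Step 3: +1 fires, +2 burnt (F count now 1)
Step 4: +3 fires, +1 burnt (F count now 3)
Step 5: +0 fires, +3 burnt (F count now 0)
Fire out after step 5
Initially T: 20, now '.': 17
Total burnt (originally-T cells now '.'): 7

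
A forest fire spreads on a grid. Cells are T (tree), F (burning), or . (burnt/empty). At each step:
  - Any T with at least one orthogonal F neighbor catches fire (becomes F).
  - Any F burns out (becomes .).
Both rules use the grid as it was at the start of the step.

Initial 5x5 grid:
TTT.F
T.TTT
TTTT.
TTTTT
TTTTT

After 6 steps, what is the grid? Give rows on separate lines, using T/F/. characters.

Step 1: 1 trees catch fire, 1 burn out
  TTT..
  T.TTF
  TTTT.
  TTTTT
  TTTTT
Step 2: 1 trees catch fire, 1 burn out
  TTT..
  T.TF.
  TTTT.
  TTTTT
  TTTTT
Step 3: 2 trees catch fire, 1 burn out
  TTT..
  T.F..
  TTTF.
  TTTTT
  TTTTT
Step 4: 3 trees catch fire, 2 burn out
  TTF..
  T....
  TTF..
  TTTFT
  TTTTT
Step 5: 5 trees catch fire, 3 burn out
  TF...
  T....
  TF...
  TTF.F
  TTTFT
Step 6: 5 trees catch fire, 5 burn out
  F....
  T....
  F....
  TF...
  TTF.F

F....
T....
F....
TF...
TTF.F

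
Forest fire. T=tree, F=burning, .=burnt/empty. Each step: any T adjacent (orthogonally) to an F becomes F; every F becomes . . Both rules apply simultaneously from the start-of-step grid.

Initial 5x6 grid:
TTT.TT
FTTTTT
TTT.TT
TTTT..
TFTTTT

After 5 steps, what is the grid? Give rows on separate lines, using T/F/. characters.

Step 1: 6 trees catch fire, 2 burn out
  FTT.TT
  .FTTTT
  FTT.TT
  TFTT..
  F.FTTT
Step 2: 6 trees catch fire, 6 burn out
  .FT.TT
  ..FTTT
  .FT.TT
  F.FT..
  ...FTT
Step 3: 5 trees catch fire, 6 burn out
  ..F.TT
  ...FTT
  ..F.TT
  ...F..
  ....FT
Step 4: 2 trees catch fire, 5 burn out
  ....TT
  ....FT
  ....TT
  ......
  .....F
Step 5: 3 trees catch fire, 2 burn out
  ....FT
  .....F
  ....FT
  ......
  ......

....FT
.....F
....FT
......
......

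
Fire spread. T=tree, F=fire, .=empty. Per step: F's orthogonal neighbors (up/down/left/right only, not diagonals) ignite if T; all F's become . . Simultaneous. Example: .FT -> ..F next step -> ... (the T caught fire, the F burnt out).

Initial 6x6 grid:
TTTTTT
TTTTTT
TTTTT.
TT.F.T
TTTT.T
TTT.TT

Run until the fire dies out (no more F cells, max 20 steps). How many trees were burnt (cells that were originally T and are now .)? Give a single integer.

Answer: 26

Derivation:
Step 1: +2 fires, +1 burnt (F count now 2)
Step 2: +4 fires, +2 burnt (F count now 4)
Step 3: +6 fires, +4 burnt (F count now 6)
Step 4: +8 fires, +6 burnt (F count now 8)
Step 5: +5 fires, +8 burnt (F count now 5)
Step 6: +1 fires, +5 burnt (F count now 1)
Step 7: +0 fires, +1 burnt (F count now 0)
Fire out after step 7
Initially T: 30, now '.': 32
Total burnt (originally-T cells now '.'): 26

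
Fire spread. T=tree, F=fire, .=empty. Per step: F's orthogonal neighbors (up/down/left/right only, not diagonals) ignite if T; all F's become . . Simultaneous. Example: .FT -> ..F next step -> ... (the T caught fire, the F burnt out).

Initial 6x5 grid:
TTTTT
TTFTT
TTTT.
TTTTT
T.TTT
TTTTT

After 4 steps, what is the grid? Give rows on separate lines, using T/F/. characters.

Step 1: 4 trees catch fire, 1 burn out
  TTFTT
  TF.FT
  TTFT.
  TTTTT
  T.TTT
  TTTTT
Step 2: 7 trees catch fire, 4 burn out
  TF.FT
  F...F
  TF.F.
  TTFTT
  T.TTT
  TTTTT
Step 3: 6 trees catch fire, 7 burn out
  F...F
  .....
  F....
  TF.FT
  T.FTT
  TTTTT
Step 4: 4 trees catch fire, 6 burn out
  .....
  .....
  .....
  F...F
  T..FT
  TTFTT

.....
.....
.....
F...F
T..FT
TTFTT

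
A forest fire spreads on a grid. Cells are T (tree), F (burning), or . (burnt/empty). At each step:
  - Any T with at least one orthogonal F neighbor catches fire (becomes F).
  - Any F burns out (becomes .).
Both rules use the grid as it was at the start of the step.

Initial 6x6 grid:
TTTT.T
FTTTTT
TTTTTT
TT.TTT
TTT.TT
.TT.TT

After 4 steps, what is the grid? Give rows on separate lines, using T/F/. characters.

Step 1: 3 trees catch fire, 1 burn out
  FTTT.T
  .FTTTT
  FTTTTT
  TT.TTT
  TTT.TT
  .TT.TT
Step 2: 4 trees catch fire, 3 burn out
  .FTT.T
  ..FTTT
  .FTTTT
  FT.TTT
  TTT.TT
  .TT.TT
Step 3: 5 trees catch fire, 4 burn out
  ..FT.T
  ...FTT
  ..FTTT
  .F.TTT
  FTT.TT
  .TT.TT
Step 4: 4 trees catch fire, 5 burn out
  ...F.T
  ....FT
  ...FTT
  ...TTT
  .FT.TT
  .TT.TT

...F.T
....FT
...FTT
...TTT
.FT.TT
.TT.TT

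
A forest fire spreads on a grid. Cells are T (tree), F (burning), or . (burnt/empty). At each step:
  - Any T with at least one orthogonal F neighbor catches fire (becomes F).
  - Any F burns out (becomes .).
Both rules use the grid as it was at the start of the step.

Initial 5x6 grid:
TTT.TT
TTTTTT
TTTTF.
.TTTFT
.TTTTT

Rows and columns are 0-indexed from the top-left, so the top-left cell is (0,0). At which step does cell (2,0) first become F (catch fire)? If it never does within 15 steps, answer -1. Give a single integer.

Step 1: cell (2,0)='T' (+5 fires, +2 burnt)
Step 2: cell (2,0)='T' (+7 fires, +5 burnt)
Step 3: cell (2,0)='T' (+5 fires, +7 burnt)
Step 4: cell (2,0)='F' (+4 fires, +5 burnt)
  -> target ignites at step 4
Step 5: cell (2,0)='.' (+2 fires, +4 burnt)
Step 6: cell (2,0)='.' (+1 fires, +2 burnt)
Step 7: cell (2,0)='.' (+0 fires, +1 burnt)
  fire out at step 7

4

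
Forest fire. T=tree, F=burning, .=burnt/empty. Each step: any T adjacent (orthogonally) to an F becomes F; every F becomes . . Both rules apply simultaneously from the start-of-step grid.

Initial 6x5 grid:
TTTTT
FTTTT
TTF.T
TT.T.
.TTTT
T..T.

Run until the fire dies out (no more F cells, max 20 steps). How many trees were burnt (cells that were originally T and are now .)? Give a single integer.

Answer: 20

Derivation:
Step 1: +5 fires, +2 burnt (F count now 5)
Step 2: +5 fires, +5 burnt (F count now 5)
Step 3: +3 fires, +5 burnt (F count now 3)
Step 4: +3 fires, +3 burnt (F count now 3)
Step 5: +1 fires, +3 burnt (F count now 1)
Step 6: +3 fires, +1 burnt (F count now 3)
Step 7: +0 fires, +3 burnt (F count now 0)
Fire out after step 7
Initially T: 21, now '.': 29
Total burnt (originally-T cells now '.'): 20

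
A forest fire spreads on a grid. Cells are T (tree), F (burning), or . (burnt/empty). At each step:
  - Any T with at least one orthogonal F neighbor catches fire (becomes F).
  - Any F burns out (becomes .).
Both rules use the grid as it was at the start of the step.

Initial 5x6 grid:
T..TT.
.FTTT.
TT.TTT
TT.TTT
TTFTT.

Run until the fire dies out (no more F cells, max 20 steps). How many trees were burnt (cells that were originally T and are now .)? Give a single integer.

Answer: 19

Derivation:
Step 1: +4 fires, +2 burnt (F count now 4)
Step 2: +6 fires, +4 burnt (F count now 6)
Step 3: +5 fires, +6 burnt (F count now 5)
Step 4: +3 fires, +5 burnt (F count now 3)
Step 5: +1 fires, +3 burnt (F count now 1)
Step 6: +0 fires, +1 burnt (F count now 0)
Fire out after step 6
Initially T: 20, now '.': 29
Total burnt (originally-T cells now '.'): 19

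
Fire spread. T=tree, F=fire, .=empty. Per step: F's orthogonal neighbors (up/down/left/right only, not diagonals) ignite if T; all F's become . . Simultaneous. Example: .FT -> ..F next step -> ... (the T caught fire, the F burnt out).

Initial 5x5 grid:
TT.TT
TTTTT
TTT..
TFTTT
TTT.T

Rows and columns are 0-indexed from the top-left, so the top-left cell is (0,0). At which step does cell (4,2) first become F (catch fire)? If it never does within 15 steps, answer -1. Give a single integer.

Step 1: cell (4,2)='T' (+4 fires, +1 burnt)
Step 2: cell (4,2)='F' (+6 fires, +4 burnt)
  -> target ignites at step 2
Step 3: cell (4,2)='.' (+4 fires, +6 burnt)
Step 4: cell (4,2)='.' (+3 fires, +4 burnt)
Step 5: cell (4,2)='.' (+2 fires, +3 burnt)
Step 6: cell (4,2)='.' (+1 fires, +2 burnt)
Step 7: cell (4,2)='.' (+0 fires, +1 burnt)
  fire out at step 7

2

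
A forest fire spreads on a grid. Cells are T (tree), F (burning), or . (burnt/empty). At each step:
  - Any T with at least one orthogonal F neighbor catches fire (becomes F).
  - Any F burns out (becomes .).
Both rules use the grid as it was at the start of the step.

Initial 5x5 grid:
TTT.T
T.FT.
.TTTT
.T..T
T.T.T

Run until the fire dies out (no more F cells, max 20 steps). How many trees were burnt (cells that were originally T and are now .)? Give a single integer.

Answer: 12

Derivation:
Step 1: +3 fires, +1 burnt (F count now 3)
Step 2: +3 fires, +3 burnt (F count now 3)
Step 3: +3 fires, +3 burnt (F count now 3)
Step 4: +2 fires, +3 burnt (F count now 2)
Step 5: +1 fires, +2 burnt (F count now 1)
Step 6: +0 fires, +1 burnt (F count now 0)
Fire out after step 6
Initially T: 15, now '.': 22
Total burnt (originally-T cells now '.'): 12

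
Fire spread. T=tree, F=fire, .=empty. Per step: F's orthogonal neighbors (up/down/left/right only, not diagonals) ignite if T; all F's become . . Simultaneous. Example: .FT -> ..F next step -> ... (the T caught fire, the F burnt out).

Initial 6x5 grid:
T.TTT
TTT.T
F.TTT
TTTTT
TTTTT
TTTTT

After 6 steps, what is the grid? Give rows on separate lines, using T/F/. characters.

Step 1: 2 trees catch fire, 1 burn out
  T.TTT
  FTT.T
  ..TTT
  FTTTT
  TTTTT
  TTTTT
Step 2: 4 trees catch fire, 2 burn out
  F.TTT
  .FT.T
  ..TTT
  .FTTT
  FTTTT
  TTTTT
Step 3: 4 trees catch fire, 4 burn out
  ..TTT
  ..F.T
  ..TTT
  ..FTT
  .FTTT
  FTTTT
Step 4: 5 trees catch fire, 4 burn out
  ..FTT
  ....T
  ..FTT
  ...FT
  ..FTT
  .FTTT
Step 5: 5 trees catch fire, 5 burn out
  ...FT
  ....T
  ...FT
  ....F
  ...FT
  ..FTT
Step 6: 4 trees catch fire, 5 burn out
  ....F
  ....T
  ....F
  .....
  ....F
  ...FT

....F
....T
....F
.....
....F
...FT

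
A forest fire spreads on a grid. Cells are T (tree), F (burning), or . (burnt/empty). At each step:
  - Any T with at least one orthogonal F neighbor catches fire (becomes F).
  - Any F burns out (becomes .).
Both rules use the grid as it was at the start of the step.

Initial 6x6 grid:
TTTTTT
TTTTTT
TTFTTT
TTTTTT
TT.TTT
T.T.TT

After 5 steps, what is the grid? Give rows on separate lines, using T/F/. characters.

Step 1: 4 trees catch fire, 1 burn out
  TTTTTT
  TTFTTT
  TF.FTT
  TTFTTT
  TT.TTT
  T.T.TT
Step 2: 7 trees catch fire, 4 burn out
  TTFTTT
  TF.FTT
  F...FT
  TF.FTT
  TT.TTT
  T.T.TT
Step 3: 9 trees catch fire, 7 burn out
  TF.FTT
  F...FT
  .....F
  F...FT
  TF.FTT
  T.T.TT
Step 4: 6 trees catch fire, 9 burn out
  F...FT
  .....F
  ......
  .....F
  F...FT
  T.T.TT
Step 5: 4 trees catch fire, 6 burn out
  .....F
  ......
  ......
  ......
  .....F
  F.T.FT

.....F
......
......
......
.....F
F.T.FT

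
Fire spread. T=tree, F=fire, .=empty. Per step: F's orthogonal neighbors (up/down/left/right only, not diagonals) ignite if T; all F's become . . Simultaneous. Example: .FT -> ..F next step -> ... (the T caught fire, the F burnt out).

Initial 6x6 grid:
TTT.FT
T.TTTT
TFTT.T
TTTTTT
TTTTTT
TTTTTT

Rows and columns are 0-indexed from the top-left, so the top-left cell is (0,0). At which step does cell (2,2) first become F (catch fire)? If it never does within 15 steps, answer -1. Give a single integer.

Step 1: cell (2,2)='F' (+5 fires, +2 burnt)
  -> target ignites at step 1
Step 2: cell (2,2)='.' (+8 fires, +5 burnt)
Step 3: cell (2,2)='.' (+7 fires, +8 burnt)
Step 4: cell (2,2)='.' (+6 fires, +7 burnt)
Step 5: cell (2,2)='.' (+3 fires, +6 burnt)
Step 6: cell (2,2)='.' (+2 fires, +3 burnt)
Step 7: cell (2,2)='.' (+0 fires, +2 burnt)
  fire out at step 7

1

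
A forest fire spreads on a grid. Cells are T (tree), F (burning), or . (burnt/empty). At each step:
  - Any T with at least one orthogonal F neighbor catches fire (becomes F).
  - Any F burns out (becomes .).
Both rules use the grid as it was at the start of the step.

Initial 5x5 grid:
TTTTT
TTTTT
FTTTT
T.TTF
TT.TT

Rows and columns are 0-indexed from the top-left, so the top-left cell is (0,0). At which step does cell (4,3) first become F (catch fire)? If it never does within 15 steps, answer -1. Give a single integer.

Step 1: cell (4,3)='T' (+6 fires, +2 burnt)
Step 2: cell (4,3)='F' (+8 fires, +6 burnt)
  -> target ignites at step 2
Step 3: cell (4,3)='.' (+5 fires, +8 burnt)
Step 4: cell (4,3)='.' (+2 fires, +5 burnt)
Step 5: cell (4,3)='.' (+0 fires, +2 burnt)
  fire out at step 5

2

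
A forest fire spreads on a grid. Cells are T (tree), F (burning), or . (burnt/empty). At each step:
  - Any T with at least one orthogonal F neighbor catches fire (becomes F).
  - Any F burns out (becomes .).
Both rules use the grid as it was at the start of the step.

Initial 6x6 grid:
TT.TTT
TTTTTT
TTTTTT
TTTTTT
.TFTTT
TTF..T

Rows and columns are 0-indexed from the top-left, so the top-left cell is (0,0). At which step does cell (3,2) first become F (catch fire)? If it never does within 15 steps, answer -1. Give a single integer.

Step 1: cell (3,2)='F' (+4 fires, +2 burnt)
  -> target ignites at step 1
Step 2: cell (3,2)='.' (+5 fires, +4 burnt)
Step 3: cell (3,2)='.' (+6 fires, +5 burnt)
Step 4: cell (3,2)='.' (+6 fires, +6 burnt)
Step 5: cell (3,2)='.' (+5 fires, +6 burnt)
Step 6: cell (3,2)='.' (+3 fires, +5 burnt)
Step 7: cell (3,2)='.' (+1 fires, +3 burnt)
Step 8: cell (3,2)='.' (+0 fires, +1 burnt)
  fire out at step 8

1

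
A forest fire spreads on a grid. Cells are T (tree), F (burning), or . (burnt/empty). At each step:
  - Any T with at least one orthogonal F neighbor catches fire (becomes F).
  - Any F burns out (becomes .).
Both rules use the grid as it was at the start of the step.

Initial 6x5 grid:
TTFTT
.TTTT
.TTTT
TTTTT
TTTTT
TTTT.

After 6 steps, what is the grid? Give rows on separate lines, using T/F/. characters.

Step 1: 3 trees catch fire, 1 burn out
  TF.FT
  .TFTT
  .TTTT
  TTTTT
  TTTTT
  TTTT.
Step 2: 5 trees catch fire, 3 burn out
  F...F
  .F.FT
  .TFTT
  TTTTT
  TTTTT
  TTTT.
Step 3: 4 trees catch fire, 5 burn out
  .....
  ....F
  .F.FT
  TTFTT
  TTTTT
  TTTT.
Step 4: 4 trees catch fire, 4 burn out
  .....
  .....
  ....F
  TF.FT
  TTFTT
  TTTT.
Step 5: 5 trees catch fire, 4 burn out
  .....
  .....
  .....
  F...F
  TF.FT
  TTFT.
Step 6: 4 trees catch fire, 5 burn out
  .....
  .....
  .....
  .....
  F...F
  TF.F.

.....
.....
.....
.....
F...F
TF.F.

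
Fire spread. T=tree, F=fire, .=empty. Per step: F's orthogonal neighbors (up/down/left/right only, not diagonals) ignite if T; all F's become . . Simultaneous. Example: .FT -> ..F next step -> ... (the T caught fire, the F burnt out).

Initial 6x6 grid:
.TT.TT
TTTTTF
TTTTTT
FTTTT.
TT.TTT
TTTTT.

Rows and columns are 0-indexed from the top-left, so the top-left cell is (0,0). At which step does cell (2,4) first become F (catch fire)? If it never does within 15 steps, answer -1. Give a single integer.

Step 1: cell (2,4)='T' (+6 fires, +2 burnt)
Step 2: cell (2,4)='F' (+8 fires, +6 burnt)
  -> target ignites at step 2
Step 3: cell (2,4)='.' (+7 fires, +8 burnt)
Step 4: cell (2,4)='.' (+5 fires, +7 burnt)
Step 5: cell (2,4)='.' (+3 fires, +5 burnt)
Step 6: cell (2,4)='.' (+0 fires, +3 burnt)
  fire out at step 6

2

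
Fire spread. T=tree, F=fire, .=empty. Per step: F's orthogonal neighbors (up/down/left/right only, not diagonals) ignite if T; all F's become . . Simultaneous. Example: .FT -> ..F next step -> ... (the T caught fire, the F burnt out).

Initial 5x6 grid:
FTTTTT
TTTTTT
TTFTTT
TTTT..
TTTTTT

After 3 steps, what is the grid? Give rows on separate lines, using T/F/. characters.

Step 1: 6 trees catch fire, 2 burn out
  .FTTTT
  FTFTTT
  TF.FTT
  TTFT..
  TTTTTT
Step 2: 8 trees catch fire, 6 burn out
  ..FTTT
  .F.FTT
  F...FT
  TF.F..
  TTFTTT
Step 3: 6 trees catch fire, 8 burn out
  ...FTT
  ....FT
  .....F
  F.....
  TF.FTT

...FTT
....FT
.....F
F.....
TF.FTT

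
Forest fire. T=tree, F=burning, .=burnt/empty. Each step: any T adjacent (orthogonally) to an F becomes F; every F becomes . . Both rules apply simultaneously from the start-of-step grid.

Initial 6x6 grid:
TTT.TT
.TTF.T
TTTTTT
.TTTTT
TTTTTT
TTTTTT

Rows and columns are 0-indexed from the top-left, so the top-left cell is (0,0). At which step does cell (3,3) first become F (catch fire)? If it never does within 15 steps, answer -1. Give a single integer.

Step 1: cell (3,3)='T' (+2 fires, +1 burnt)
Step 2: cell (3,3)='F' (+5 fires, +2 burnt)
  -> target ignites at step 2
Step 3: cell (3,3)='.' (+6 fires, +5 burnt)
Step 4: cell (3,3)='.' (+8 fires, +6 burnt)
Step 5: cell (3,3)='.' (+5 fires, +8 burnt)
Step 6: cell (3,3)='.' (+4 fires, +5 burnt)
Step 7: cell (3,3)='.' (+1 fires, +4 burnt)
Step 8: cell (3,3)='.' (+0 fires, +1 burnt)
  fire out at step 8

2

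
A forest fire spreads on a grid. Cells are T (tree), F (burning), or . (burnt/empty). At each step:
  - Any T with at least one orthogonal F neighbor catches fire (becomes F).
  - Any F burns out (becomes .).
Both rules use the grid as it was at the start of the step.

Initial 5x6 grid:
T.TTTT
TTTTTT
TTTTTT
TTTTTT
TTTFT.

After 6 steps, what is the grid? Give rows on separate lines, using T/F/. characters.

Step 1: 3 trees catch fire, 1 burn out
  T.TTTT
  TTTTTT
  TTTTTT
  TTTFTT
  TTF.F.
Step 2: 4 trees catch fire, 3 burn out
  T.TTTT
  TTTTTT
  TTTFTT
  TTF.FT
  TF....
Step 3: 6 trees catch fire, 4 burn out
  T.TTTT
  TTTFTT
  TTF.FT
  TF...F
  F.....
Step 4: 6 trees catch fire, 6 burn out
  T.TFTT
  TTF.FT
  TF...F
  F.....
  ......
Step 5: 5 trees catch fire, 6 burn out
  T.F.FT
  TF...F
  F.....
  ......
  ......
Step 6: 2 trees catch fire, 5 burn out
  T....F
  F.....
  ......
  ......
  ......

T....F
F.....
......
......
......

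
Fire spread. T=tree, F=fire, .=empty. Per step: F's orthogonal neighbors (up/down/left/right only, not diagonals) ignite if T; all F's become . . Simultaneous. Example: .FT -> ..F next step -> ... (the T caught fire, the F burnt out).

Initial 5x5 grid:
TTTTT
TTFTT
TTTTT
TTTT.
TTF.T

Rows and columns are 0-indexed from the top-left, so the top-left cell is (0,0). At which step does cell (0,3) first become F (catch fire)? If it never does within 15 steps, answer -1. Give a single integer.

Step 1: cell (0,3)='T' (+6 fires, +2 burnt)
Step 2: cell (0,3)='F' (+9 fires, +6 burnt)
  -> target ignites at step 2
Step 3: cell (0,3)='.' (+5 fires, +9 burnt)
Step 4: cell (0,3)='.' (+0 fires, +5 burnt)
  fire out at step 4

2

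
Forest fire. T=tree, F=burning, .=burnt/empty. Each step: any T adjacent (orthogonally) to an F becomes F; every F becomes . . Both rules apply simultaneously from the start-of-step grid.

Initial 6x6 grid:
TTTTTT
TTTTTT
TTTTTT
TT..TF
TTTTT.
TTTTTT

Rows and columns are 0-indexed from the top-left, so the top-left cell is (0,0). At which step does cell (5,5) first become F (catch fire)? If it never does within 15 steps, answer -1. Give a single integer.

Step 1: cell (5,5)='T' (+2 fires, +1 burnt)
Step 2: cell (5,5)='T' (+3 fires, +2 burnt)
Step 3: cell (5,5)='T' (+5 fires, +3 burnt)
Step 4: cell (5,5)='F' (+6 fires, +5 burnt)
  -> target ignites at step 4
Step 5: cell (5,5)='.' (+5 fires, +6 burnt)
Step 6: cell (5,5)='.' (+6 fires, +5 burnt)
Step 7: cell (5,5)='.' (+4 fires, +6 burnt)
Step 8: cell (5,5)='.' (+1 fires, +4 burnt)
Step 9: cell (5,5)='.' (+0 fires, +1 burnt)
  fire out at step 9

4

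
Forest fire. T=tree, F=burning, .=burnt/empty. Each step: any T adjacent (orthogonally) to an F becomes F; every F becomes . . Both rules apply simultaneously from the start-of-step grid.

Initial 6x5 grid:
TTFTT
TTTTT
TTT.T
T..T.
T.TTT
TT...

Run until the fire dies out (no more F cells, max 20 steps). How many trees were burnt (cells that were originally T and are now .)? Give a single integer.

Answer: 17

Derivation:
Step 1: +3 fires, +1 burnt (F count now 3)
Step 2: +5 fires, +3 burnt (F count now 5)
Step 3: +3 fires, +5 burnt (F count now 3)
Step 4: +2 fires, +3 burnt (F count now 2)
Step 5: +1 fires, +2 burnt (F count now 1)
Step 6: +1 fires, +1 burnt (F count now 1)
Step 7: +1 fires, +1 burnt (F count now 1)
Step 8: +1 fires, +1 burnt (F count now 1)
Step 9: +0 fires, +1 burnt (F count now 0)
Fire out after step 9
Initially T: 21, now '.': 26
Total burnt (originally-T cells now '.'): 17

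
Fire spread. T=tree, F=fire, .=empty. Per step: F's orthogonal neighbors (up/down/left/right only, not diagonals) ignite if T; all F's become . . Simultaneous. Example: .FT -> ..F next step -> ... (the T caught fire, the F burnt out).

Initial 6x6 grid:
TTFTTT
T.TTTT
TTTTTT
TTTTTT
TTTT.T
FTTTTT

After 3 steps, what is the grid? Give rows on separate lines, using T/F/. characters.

Step 1: 5 trees catch fire, 2 burn out
  TF.FTT
  T.FTTT
  TTTTTT
  TTTTTT
  FTTT.T
  .FTTTT
Step 2: 7 trees catch fire, 5 burn out
  F...FT
  T..FTT
  TTFTTT
  FTTTTT
  .FTT.T
  ..FTTT
Step 3: 10 trees catch fire, 7 burn out
  .....F
  F...FT
  FF.FTT
  .FFTTT
  ..FT.T
  ...FTT

.....F
F...FT
FF.FTT
.FFTTT
..FT.T
...FTT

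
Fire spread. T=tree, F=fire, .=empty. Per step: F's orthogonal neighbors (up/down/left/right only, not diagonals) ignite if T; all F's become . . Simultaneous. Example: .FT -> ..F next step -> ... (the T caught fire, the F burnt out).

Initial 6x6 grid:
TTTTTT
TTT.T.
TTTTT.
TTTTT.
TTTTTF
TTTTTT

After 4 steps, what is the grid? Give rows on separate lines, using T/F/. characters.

Step 1: 2 trees catch fire, 1 burn out
  TTTTTT
  TTT.T.
  TTTTT.
  TTTTT.
  TTTTF.
  TTTTTF
Step 2: 3 trees catch fire, 2 burn out
  TTTTTT
  TTT.T.
  TTTTT.
  TTTTF.
  TTTF..
  TTTTF.
Step 3: 4 trees catch fire, 3 burn out
  TTTTTT
  TTT.T.
  TTTTF.
  TTTF..
  TTF...
  TTTF..
Step 4: 5 trees catch fire, 4 burn out
  TTTTTT
  TTT.F.
  TTTF..
  TTF...
  TF....
  TTF...

TTTTTT
TTT.F.
TTTF..
TTF...
TF....
TTF...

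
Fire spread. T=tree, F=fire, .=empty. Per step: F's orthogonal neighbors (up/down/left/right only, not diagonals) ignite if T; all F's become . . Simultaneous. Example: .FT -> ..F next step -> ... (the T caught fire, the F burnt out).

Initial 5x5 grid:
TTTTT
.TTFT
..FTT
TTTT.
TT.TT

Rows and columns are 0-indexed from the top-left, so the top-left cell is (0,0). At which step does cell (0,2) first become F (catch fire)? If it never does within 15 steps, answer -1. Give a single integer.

Step 1: cell (0,2)='T' (+5 fires, +2 burnt)
Step 2: cell (0,2)='F' (+6 fires, +5 burnt)
  -> target ignites at step 2
Step 3: cell (0,2)='.' (+4 fires, +6 burnt)
Step 4: cell (0,2)='.' (+3 fires, +4 burnt)
Step 5: cell (0,2)='.' (+0 fires, +3 burnt)
  fire out at step 5

2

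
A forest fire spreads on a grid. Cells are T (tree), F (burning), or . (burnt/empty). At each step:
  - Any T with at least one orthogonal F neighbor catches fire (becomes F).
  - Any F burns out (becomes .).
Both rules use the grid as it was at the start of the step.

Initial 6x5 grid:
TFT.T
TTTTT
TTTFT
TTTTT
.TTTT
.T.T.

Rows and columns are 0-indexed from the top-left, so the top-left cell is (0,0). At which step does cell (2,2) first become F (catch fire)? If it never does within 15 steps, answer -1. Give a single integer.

Step 1: cell (2,2)='F' (+7 fires, +2 burnt)
  -> target ignites at step 1
Step 2: cell (2,2)='.' (+7 fires, +7 burnt)
Step 3: cell (2,2)='.' (+6 fires, +7 burnt)
Step 4: cell (2,2)='.' (+2 fires, +6 burnt)
Step 5: cell (2,2)='.' (+1 fires, +2 burnt)
Step 6: cell (2,2)='.' (+0 fires, +1 burnt)
  fire out at step 6

1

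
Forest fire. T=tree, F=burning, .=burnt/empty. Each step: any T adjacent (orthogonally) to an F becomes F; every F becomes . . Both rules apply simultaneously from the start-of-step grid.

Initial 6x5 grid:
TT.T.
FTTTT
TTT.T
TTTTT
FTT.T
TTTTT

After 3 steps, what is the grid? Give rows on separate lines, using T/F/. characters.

Step 1: 6 trees catch fire, 2 burn out
  FT.T.
  .FTTT
  FTT.T
  FTTTT
  .FT.T
  FTTTT
Step 2: 6 trees catch fire, 6 burn out
  .F.T.
  ..FTT
  .FT.T
  .FTTT
  ..F.T
  .FTTT
Step 3: 4 trees catch fire, 6 burn out
  ...T.
  ...FT
  ..F.T
  ..FTT
  ....T
  ..FTT

...T.
...FT
..F.T
..FTT
....T
..FTT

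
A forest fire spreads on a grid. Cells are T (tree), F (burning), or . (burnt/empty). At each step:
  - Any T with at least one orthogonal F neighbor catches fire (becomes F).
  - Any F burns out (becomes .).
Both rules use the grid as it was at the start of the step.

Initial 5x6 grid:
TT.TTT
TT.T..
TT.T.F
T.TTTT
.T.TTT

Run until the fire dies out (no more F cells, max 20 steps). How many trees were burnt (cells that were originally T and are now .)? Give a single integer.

Step 1: +1 fires, +1 burnt (F count now 1)
Step 2: +2 fires, +1 burnt (F count now 2)
Step 3: +2 fires, +2 burnt (F count now 2)
Step 4: +3 fires, +2 burnt (F count now 3)
Step 5: +1 fires, +3 burnt (F count now 1)
Step 6: +1 fires, +1 burnt (F count now 1)
Step 7: +1 fires, +1 burnt (F count now 1)
Step 8: +1 fires, +1 burnt (F count now 1)
Step 9: +0 fires, +1 burnt (F count now 0)
Fire out after step 9
Initially T: 20, now '.': 22
Total burnt (originally-T cells now '.'): 12

Answer: 12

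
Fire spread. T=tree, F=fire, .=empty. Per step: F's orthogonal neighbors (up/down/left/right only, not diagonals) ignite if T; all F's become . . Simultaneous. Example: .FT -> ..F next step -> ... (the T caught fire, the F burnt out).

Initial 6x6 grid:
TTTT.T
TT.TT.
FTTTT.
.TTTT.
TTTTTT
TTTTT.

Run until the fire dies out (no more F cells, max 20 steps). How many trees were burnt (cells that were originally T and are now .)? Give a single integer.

Answer: 27

Derivation:
Step 1: +2 fires, +1 burnt (F count now 2)
Step 2: +4 fires, +2 burnt (F count now 4)
Step 3: +4 fires, +4 burnt (F count now 4)
Step 4: +7 fires, +4 burnt (F count now 7)
Step 5: +6 fires, +7 burnt (F count now 6)
Step 6: +2 fires, +6 burnt (F count now 2)
Step 7: +2 fires, +2 burnt (F count now 2)
Step 8: +0 fires, +2 burnt (F count now 0)
Fire out after step 8
Initially T: 28, now '.': 35
Total burnt (originally-T cells now '.'): 27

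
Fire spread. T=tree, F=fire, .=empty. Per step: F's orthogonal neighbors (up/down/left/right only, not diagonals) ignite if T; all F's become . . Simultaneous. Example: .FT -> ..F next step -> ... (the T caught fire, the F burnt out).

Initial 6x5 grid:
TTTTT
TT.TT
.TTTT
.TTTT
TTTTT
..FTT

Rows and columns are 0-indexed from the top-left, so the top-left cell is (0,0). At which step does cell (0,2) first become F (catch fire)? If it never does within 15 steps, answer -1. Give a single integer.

Step 1: cell (0,2)='T' (+2 fires, +1 burnt)
Step 2: cell (0,2)='T' (+4 fires, +2 burnt)
Step 3: cell (0,2)='T' (+5 fires, +4 burnt)
Step 4: cell (0,2)='T' (+3 fires, +5 burnt)
Step 5: cell (0,2)='T' (+3 fires, +3 burnt)
Step 6: cell (0,2)='T' (+4 fires, +3 burnt)
Step 7: cell (0,2)='F' (+3 fires, +4 burnt)
  -> target ignites at step 7
Step 8: cell (0,2)='.' (+0 fires, +3 burnt)
  fire out at step 8

7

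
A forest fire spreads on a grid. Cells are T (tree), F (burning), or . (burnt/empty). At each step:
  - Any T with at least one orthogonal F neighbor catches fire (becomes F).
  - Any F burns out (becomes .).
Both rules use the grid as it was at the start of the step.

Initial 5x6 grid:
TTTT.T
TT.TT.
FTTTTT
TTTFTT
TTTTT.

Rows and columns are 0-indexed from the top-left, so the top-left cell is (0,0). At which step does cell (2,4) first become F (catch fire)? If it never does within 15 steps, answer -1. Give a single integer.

Step 1: cell (2,4)='T' (+7 fires, +2 burnt)
Step 2: cell (2,4)='F' (+10 fires, +7 burnt)
  -> target ignites at step 2
Step 3: cell (2,4)='.' (+5 fires, +10 burnt)
Step 4: cell (2,4)='.' (+1 fires, +5 burnt)
Step 5: cell (2,4)='.' (+0 fires, +1 burnt)
  fire out at step 5

2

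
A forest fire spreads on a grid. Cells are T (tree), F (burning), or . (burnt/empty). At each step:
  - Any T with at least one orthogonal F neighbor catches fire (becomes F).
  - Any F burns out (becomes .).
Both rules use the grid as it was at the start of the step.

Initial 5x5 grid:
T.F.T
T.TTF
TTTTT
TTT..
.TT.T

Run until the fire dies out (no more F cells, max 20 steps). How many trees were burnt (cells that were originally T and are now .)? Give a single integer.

Answer: 15

Derivation:
Step 1: +4 fires, +2 burnt (F count now 4)
Step 2: +2 fires, +4 burnt (F count now 2)
Step 3: +2 fires, +2 burnt (F count now 2)
Step 4: +3 fires, +2 burnt (F count now 3)
Step 5: +3 fires, +3 burnt (F count now 3)
Step 6: +1 fires, +3 burnt (F count now 1)
Step 7: +0 fires, +1 burnt (F count now 0)
Fire out after step 7
Initially T: 16, now '.': 24
Total burnt (originally-T cells now '.'): 15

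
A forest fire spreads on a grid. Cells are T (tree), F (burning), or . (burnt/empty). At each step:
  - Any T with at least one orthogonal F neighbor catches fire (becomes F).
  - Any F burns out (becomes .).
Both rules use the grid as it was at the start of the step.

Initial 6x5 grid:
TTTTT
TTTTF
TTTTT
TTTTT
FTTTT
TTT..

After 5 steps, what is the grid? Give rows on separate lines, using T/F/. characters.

Step 1: 6 trees catch fire, 2 burn out
  TTTTF
  TTTF.
  TTTTF
  FTTTT
  .FTTT
  FTT..
Step 2: 8 trees catch fire, 6 burn out
  TTTF.
  TTF..
  FTTF.
  .FTTF
  ..FTT
  .FT..
Step 3: 10 trees catch fire, 8 burn out
  TTF..
  FF...
  .FF..
  ..FF.
  ...FF
  ..F..
Step 4: 2 trees catch fire, 10 burn out
  FF...
  .....
  .....
  .....
  .....
  .....
Step 5: 0 trees catch fire, 2 burn out
  .....
  .....
  .....
  .....
  .....
  .....

.....
.....
.....
.....
.....
.....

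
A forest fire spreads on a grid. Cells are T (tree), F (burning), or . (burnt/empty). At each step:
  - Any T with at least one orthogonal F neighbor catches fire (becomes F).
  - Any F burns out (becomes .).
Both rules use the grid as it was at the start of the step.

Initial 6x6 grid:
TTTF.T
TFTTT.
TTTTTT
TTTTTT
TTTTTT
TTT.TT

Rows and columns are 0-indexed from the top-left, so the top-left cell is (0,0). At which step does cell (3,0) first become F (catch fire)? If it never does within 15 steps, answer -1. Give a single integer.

Step 1: cell (3,0)='T' (+6 fires, +2 burnt)
Step 2: cell (3,0)='T' (+6 fires, +6 burnt)
Step 3: cell (3,0)='F' (+5 fires, +6 burnt)
  -> target ignites at step 3
Step 4: cell (3,0)='.' (+6 fires, +5 burnt)
Step 5: cell (3,0)='.' (+4 fires, +6 burnt)
Step 6: cell (3,0)='.' (+2 fires, +4 burnt)
Step 7: cell (3,0)='.' (+1 fires, +2 burnt)
Step 8: cell (3,0)='.' (+0 fires, +1 burnt)
  fire out at step 8

3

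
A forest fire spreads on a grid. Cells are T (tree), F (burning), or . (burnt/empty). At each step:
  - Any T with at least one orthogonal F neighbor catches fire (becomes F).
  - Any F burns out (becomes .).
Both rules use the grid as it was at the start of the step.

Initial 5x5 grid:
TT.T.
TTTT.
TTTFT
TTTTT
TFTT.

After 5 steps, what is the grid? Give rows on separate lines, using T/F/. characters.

Step 1: 7 trees catch fire, 2 burn out
  TT.T.
  TTTF.
  TTF.F
  TFTFT
  F.FT.
Step 2: 7 trees catch fire, 7 burn out
  TT.F.
  TTF..
  TF...
  F.F.F
  ...F.
Step 3: 2 trees catch fire, 7 burn out
  TT...
  TF...
  F....
  .....
  .....
Step 4: 2 trees catch fire, 2 burn out
  TF...
  F....
  .....
  .....
  .....
Step 5: 1 trees catch fire, 2 burn out
  F....
  .....
  .....
  .....
  .....

F....
.....
.....
.....
.....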